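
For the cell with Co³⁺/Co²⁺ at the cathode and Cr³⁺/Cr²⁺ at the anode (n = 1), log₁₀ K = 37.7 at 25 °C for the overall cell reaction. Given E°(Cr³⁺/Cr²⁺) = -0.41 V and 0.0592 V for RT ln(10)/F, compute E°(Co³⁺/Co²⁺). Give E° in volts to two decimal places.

E°cell = (0.0592/n)·log K = (0.0592/1)(37.7) = +2.232 V.
Since Co³⁺/Co²⁺ is the cathode and Cr³⁺/Cr²⁺ the anode, E°cell = E°(Co³⁺/Co²⁺) − E°(Cr³⁺/Cr²⁺).
So E°(Co³⁺/Co²⁺) = E°cell + E°(Cr³⁺/Cr²⁺) = +2.232 + (-0.41) = +1.82 V.

+1.82 V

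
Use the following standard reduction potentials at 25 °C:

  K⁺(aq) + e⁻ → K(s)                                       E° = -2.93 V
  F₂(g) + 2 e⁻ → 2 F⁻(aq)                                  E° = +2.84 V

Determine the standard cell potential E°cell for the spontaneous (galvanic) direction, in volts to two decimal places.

The F₂/F⁻ couple has the higher reduction potential, so it is the cathode; K⁺/K is oxidised at the anode.
E°cell = E°(cathode) − E°(anode) = (+2.84) − (-2.93) = +5.77 V.

+5.77 V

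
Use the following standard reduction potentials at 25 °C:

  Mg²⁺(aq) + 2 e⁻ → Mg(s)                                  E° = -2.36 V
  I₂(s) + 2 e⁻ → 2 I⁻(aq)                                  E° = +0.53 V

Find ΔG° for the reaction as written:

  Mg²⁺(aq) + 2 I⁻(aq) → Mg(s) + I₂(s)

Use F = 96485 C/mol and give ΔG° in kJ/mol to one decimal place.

As written, Mg²⁺/Mg is reduced (cathode) and I₂/I⁻ is oxidised (anode), so E°cell = (-2.36) − (+0.53) = -2.89 V.
Balancing electrons gives n = 2.
ΔG° = −nFE° = −(2)(96485)(-2.89) = 557,683 J = +557.7 kJ/mol.

+557.7 kJ/mol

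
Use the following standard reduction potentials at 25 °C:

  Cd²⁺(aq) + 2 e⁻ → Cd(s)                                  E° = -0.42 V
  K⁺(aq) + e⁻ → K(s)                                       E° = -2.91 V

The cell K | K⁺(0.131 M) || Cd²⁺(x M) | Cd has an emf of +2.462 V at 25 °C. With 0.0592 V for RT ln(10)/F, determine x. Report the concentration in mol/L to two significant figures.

0.0019 M

Cd²⁺/Cd is the cathode, K⁺/K the anode: E°cell = +2.49 V, n = 2.
Overall reaction: Cd²⁺(aq) + 2 K(s) → Cd(s) + 2 K⁺(aq); Q = [K⁺]^2/[Cd²⁺]^1.
From E = E° − (0.0592/n) log Q: log Q = (E° − E)·n/0.0592 = (+2.49 − (+2.462))·2/0.0592 = 0.9459.
So 1·log[Cd²⁺] = 2·log(0.131) − log Q = -1.7655 − (0.9459) = -2.7114; [Cd²⁺] = 10^(-2.7114) ≈ 0.0019 M.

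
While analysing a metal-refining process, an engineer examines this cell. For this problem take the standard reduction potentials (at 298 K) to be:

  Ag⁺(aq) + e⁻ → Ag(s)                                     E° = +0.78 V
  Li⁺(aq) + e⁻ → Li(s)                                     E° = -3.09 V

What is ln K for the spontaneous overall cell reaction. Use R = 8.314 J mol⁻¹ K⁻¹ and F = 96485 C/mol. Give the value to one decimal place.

150.7

Cathode: Ag⁺/Ag; anode: Li⁺/Li. E°cell = (+0.78) − (-3.09) = +3.87 V, with n = 1.
ΔG° = −nFE° = −RT ln K, so ln K = nFE°/(RT) = (1)(96485)(+3.87) / ((8.314)(298)) = 150.711.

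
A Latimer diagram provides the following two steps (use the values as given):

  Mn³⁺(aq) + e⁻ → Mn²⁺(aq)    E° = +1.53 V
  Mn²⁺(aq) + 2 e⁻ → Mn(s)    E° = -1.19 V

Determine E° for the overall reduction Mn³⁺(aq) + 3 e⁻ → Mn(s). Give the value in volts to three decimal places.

Standard free energies of sequential steps add: ΔG°₃ = ΔG°₁ + ΔG°₂, so n₃E°₃ = n₁E°₁ + n₂E°₂.
E°₃ = (1×+1.53 + 2×-1.19) / 3 = (-0.850) / 3 = -0.283 V.

-0.283 V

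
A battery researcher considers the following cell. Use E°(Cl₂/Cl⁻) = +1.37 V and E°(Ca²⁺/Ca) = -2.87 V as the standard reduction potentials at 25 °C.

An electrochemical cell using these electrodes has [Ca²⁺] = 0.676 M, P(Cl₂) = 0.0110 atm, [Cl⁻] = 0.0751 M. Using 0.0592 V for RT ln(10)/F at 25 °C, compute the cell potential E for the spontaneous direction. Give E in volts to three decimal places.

+4.254 V

Cl₂/Cl⁻ is the cathode (higher E°), Ca²⁺/Ca the anode: E°cell = +1.37 − (-2.87) = +4.24 V, n = 2.
Overall: Cl₂(g) + Ca(s) → 2 Cl⁻(aq) + Ca²⁺(aq)
Q = [Cl⁻]^2·[Ca²⁺] / (P(Cl₂)); log Q = -0.460.
E = E° − (0.0592/n) log Q = +4.24 − (0.0592/2)(-0.460) = +4.254 V.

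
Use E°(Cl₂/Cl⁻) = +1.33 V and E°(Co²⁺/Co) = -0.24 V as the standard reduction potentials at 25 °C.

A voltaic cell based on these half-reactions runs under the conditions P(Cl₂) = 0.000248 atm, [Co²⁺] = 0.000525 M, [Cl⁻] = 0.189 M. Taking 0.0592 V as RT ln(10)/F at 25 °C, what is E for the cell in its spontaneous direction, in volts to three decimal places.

+1.603 V

Cl₂/Cl⁻ is the cathode (higher E°), Co²⁺/Co the anode: E°cell = +1.33 − (-0.24) = +1.57 V, n = 2.
Overall: Cl₂(g) + Co(s) → 2 Cl⁻(aq) + Co²⁺(aq)
Q = [Cl⁻]^2·[Co²⁺] / (P(Cl₂)); log Q = -1.121.
E = E° − (0.0592/n) log Q = +1.57 − (0.0592/2)(-1.121) = +1.603 V.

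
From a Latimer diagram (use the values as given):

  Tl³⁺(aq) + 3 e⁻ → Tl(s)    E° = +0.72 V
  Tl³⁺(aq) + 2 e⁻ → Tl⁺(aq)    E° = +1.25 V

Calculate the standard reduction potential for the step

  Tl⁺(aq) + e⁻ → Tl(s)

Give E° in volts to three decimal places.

-0.340 V

Sequential free energies add, so n₃E°₃ = n₁E°₁ + n₂E°₂.
With n₃ = 3, and the known step contributing 2×(+1.25) V, the unknown satisfies 1·E° = 3×(+0.72) − 2×(+1.25) = -0.340.
E° = -0.340 / 1 = -0.340 V.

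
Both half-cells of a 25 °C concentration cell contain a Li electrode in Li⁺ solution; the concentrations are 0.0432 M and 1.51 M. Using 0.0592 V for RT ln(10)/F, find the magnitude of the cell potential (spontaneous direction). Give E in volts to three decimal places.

For a concentration cell E°cell = 0. The 1.51 M side is the cathode (reduction is favoured where [Li⁺] is higher).
With n = 1, E = −(0.0592/1) log([Li⁺]ₐₙ/[Li⁺]꜀ₐₜ) = −(0.0592/1) log(0.0432/1.51) = −(0.0592/1)(-1.543) = +0.091 V.

+0.091 V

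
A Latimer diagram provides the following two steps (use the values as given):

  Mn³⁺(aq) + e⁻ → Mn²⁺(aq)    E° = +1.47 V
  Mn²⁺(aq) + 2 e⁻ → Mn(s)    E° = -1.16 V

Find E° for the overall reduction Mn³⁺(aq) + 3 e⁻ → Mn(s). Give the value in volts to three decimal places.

Adding the free-energy changes (−nFE°) of the two steps gives −n₃FE°₃ = −n₁FE°₁ − n₂FE°₂.
E°₃ = (1×+1.47 + 2×-1.16) / 3 = (-0.850) / 3 = -0.283 V.

-0.283 V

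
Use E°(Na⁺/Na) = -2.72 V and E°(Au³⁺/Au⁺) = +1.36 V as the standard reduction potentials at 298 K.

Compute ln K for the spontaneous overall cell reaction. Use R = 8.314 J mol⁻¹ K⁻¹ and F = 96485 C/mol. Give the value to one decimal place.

Cathode: Au³⁺/Au⁺; anode: Na⁺/Na. E°cell = (+1.36) − (-2.72) = +4.08 V, with n = 2.
ΔG° = −nFE° = −RT ln K, so ln K = nFE°/(RT) = (2)(96485)(+4.08) / ((8.314)(298)) = 317.778.

317.8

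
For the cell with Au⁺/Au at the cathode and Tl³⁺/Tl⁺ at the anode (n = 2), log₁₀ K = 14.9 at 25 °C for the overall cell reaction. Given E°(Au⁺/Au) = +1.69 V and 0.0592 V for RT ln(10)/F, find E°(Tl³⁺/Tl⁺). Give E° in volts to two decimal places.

+1.25 V

E°cell = (0.0592/n)·log K = (0.0592/2)(14.9) = +0.441 V.
Since Au⁺/Au is the cathode and Tl³⁺/Tl⁺ the anode, E°cell = E°(Au⁺/Au) − E°(Tl³⁺/Tl⁺).
So E°(Tl³⁺/Tl⁺) = E°(Au⁺/Au) − E°cell = (+1.69) − (+0.441) = +1.25 V.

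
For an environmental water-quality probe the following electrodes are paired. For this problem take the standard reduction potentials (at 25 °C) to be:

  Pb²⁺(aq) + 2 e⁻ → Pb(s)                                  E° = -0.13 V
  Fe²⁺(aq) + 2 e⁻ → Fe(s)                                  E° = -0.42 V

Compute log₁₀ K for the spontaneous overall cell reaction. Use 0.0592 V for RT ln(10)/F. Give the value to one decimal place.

Cathode: Pb²⁺/Pb; anode: Fe²⁺/Fe. E°cell = +0.29 V, n = 2.
log K = nE°cell / 0.0592 = (2)(+0.29) / 0.0592 = 9.8.

9.8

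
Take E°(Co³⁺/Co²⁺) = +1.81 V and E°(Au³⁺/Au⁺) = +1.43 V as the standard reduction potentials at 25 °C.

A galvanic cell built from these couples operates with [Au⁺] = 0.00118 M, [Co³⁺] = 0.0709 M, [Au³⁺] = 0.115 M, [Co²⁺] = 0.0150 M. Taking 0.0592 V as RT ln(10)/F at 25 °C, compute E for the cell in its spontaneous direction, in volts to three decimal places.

Co³⁺/Co²⁺ is the cathode (higher E°), Au³⁺/Au⁺ the anode: E°cell = +1.81 − (+1.43) = +0.38 V, n = 2.
Overall: 2 Co³⁺(aq) + Au⁺(aq) → 2 Co²⁺(aq) + Au³⁺(aq)
Q = [Co²⁺]^2·[Au³⁺] / ([Co³⁺]^2·[Au⁺]); log Q = 0.640.
E = E° − (0.0592/n) log Q = +0.38 − (0.0592/2)(0.640) = +0.361 V.

+0.361 V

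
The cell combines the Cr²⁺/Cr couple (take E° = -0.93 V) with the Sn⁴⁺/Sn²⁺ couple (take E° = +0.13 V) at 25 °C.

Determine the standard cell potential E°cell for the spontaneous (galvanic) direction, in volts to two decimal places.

The Sn⁴⁺/Sn²⁺ couple has the higher reduction potential, so it is the cathode; Cr²⁺/Cr is oxidised at the anode.
E°cell = E°(cathode) − E°(anode) = (+0.13) − (-0.93) = +1.06 V.

+1.06 V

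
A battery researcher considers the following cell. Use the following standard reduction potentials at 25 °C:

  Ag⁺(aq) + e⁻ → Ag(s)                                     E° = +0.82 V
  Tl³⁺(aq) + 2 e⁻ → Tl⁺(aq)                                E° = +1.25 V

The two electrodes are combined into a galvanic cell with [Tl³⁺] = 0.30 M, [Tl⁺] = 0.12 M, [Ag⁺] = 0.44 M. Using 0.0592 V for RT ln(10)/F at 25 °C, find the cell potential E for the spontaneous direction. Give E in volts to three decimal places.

+0.463 V

Tl³⁺/Tl⁺ is the cathode (higher E°), Ag⁺/Ag the anode: E°cell = +1.25 − (+0.82) = +0.43 V, n = 2.
Overall: Tl³⁺(aq) + 2 Ag(s) → Tl⁺(aq) + 2 Ag⁺(aq)
Q = [Tl⁺]·[Ag⁺]^2 / ([Tl³⁺]); log Q = -1.111.
E = E° − (0.0592/n) log Q = +0.43 − (0.0592/2)(-1.111) = +0.463 V.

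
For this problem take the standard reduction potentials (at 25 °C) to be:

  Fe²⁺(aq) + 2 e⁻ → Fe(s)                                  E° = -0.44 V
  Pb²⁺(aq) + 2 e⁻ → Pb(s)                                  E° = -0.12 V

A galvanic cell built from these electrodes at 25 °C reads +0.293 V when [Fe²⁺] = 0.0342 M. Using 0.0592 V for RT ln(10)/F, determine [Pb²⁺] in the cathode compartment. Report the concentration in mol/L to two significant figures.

Pb²⁺/Pb is the cathode, Fe²⁺/Fe the anode: E°cell = +0.32 V, n = 2.
Overall reaction: Pb²⁺(aq) + Fe(s) → Pb(s) + Fe²⁺(aq); Q = [Fe²⁺]^1/[Pb²⁺]^1.
From E = E° − (0.0592/n) log Q: log Q = (E° − E)·n/0.0592 = (+0.32 − (+0.293))·2/0.0592 = 0.9122.
So 1·log[Pb²⁺] = 1·log(0.0342) − log Q = -1.4660 − (0.9122) = -2.3782; [Pb²⁺] = 10^(-2.3782) ≈ 0.0042 M.

0.0042 M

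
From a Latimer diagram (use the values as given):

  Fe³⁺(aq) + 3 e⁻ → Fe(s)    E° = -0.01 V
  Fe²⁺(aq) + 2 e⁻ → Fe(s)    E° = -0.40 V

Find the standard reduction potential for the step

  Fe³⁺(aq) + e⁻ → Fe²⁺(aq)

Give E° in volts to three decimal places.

Sequential free energies add, so n₃E°₃ = n₁E°₁ + n₂E°₂.
With n₃ = 3, and the known step contributing 2×(-0.40) V, the unknown satisfies 1·E° = 3×(-0.01) − 2×(-0.40) = +0.770.
E° = +0.770 / 1 = +0.770 V.

+0.770 V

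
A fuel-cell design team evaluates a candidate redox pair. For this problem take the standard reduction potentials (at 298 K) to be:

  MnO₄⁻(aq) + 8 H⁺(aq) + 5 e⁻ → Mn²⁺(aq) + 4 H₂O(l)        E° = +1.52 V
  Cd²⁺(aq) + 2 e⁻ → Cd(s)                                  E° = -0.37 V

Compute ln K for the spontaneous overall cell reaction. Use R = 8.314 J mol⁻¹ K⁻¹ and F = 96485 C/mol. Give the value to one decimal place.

736.0

Cathode: MnO₄⁻/Mn²⁺; anode: Cd²⁺/Cd. E°cell = (+1.52) − (-0.37) = +1.89 V, with n = 10.
ΔG° = −nFE° = −RT ln K, so ln K = nFE°/(RT) = (10)(96485)(+1.89) / ((8.314)(298)) = 736.030.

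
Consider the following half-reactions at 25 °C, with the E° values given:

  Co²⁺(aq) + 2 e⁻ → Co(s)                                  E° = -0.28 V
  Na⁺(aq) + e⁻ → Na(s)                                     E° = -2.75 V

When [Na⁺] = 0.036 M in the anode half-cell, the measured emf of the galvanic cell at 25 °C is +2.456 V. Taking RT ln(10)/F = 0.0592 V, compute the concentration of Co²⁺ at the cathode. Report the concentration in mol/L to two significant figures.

0.00044 M

Co²⁺/Co is the cathode, Na⁺/Na the anode: E°cell = +2.47 V, n = 2.
Overall reaction: Co²⁺(aq) + 2 Na(s) → Co(s) + 2 Na⁺(aq); Q = [Na⁺]^2/[Co²⁺]^1.
From E = E° − (0.0592/n) log Q: log Q = (E° − E)·n/0.0592 = (+2.47 − (+2.456))·2/0.0592 = 0.4730.
So 1·log[Co²⁺] = 2·log(0.036) − log Q = -2.8874 − (0.4730) = -3.3604; [Co²⁺] = 10^(-3.3604) ≈ 0.00044 M.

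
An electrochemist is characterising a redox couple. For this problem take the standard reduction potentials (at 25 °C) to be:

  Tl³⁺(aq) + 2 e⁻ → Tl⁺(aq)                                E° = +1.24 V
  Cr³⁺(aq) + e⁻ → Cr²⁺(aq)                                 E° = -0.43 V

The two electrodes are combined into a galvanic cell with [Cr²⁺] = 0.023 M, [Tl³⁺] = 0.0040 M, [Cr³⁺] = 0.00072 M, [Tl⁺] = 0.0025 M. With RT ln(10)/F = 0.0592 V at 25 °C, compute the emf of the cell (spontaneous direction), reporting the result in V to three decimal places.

Tl³⁺/Tl⁺ is the cathode (higher E°), Cr³⁺/Cr²⁺ the anode: E°cell = +1.24 − (-0.43) = +1.67 V, n = 2.
Overall: Tl³⁺(aq) + 2 Cr²⁺(aq) → Tl⁺(aq) + 2 Cr³⁺(aq)
Q = [Tl⁺]·[Cr³⁺]^2 / ([Tl³⁺]·[Cr²⁺]^2); log Q = -3.213.
E = E° − (0.0592/n) log Q = +1.67 − (0.0592/2)(-3.213) = +1.765 V.

+1.765 V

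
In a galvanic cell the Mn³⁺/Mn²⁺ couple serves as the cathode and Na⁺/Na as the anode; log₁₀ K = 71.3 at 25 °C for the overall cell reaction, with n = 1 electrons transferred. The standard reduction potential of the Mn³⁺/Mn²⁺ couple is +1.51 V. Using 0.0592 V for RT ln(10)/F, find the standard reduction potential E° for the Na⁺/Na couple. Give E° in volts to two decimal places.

E°cell = (0.0592/n)·log K = (0.0592/1)(71.3) = +4.221 V.
Since Mn³⁺/Mn²⁺ is the cathode and Na⁺/Na the anode, E°cell = E°(Mn³⁺/Mn²⁺) − E°(Na⁺/Na).
So E°(Na⁺/Na) = E°(Mn³⁺/Mn²⁺) − E°cell = (+1.51) − (+4.221) = -2.71 V.

-2.71 V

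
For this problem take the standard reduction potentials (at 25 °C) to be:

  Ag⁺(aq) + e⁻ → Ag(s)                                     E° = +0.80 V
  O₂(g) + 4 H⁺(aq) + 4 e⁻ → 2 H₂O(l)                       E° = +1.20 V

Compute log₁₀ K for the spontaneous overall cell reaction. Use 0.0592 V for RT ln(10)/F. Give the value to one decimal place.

Cathode: O₂/H₂O; anode: Ag⁺/Ag. E°cell = +0.40 V, n = 4.
log K = nE°cell / 0.0592 = (4)(+0.40) / 0.0592 = 27.0.

27.0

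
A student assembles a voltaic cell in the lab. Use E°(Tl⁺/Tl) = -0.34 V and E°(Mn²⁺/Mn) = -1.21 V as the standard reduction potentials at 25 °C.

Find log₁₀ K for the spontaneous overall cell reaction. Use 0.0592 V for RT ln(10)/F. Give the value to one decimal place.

29.4

Cathode: Tl⁺/Tl; anode: Mn²⁺/Mn. E°cell = +0.87 V, n = 2.
log K = nE°cell / 0.0592 = (2)(+0.87) / 0.0592 = 29.4.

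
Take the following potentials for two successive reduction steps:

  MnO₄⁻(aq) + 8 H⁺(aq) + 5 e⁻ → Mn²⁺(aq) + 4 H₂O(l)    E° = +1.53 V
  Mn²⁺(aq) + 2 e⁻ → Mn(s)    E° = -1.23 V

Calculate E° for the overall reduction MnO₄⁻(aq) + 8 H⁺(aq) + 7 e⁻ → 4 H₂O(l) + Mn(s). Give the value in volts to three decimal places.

Standard free energies of sequential steps add: ΔG°₃ = ΔG°₁ + ΔG°₂, so n₃E°₃ = n₁E°₁ + n₂E°₂.
E°₃ = (5×+1.53 + 2×-1.23) / 7 = (+5.190) / 7 = +0.741 V.

+0.741 V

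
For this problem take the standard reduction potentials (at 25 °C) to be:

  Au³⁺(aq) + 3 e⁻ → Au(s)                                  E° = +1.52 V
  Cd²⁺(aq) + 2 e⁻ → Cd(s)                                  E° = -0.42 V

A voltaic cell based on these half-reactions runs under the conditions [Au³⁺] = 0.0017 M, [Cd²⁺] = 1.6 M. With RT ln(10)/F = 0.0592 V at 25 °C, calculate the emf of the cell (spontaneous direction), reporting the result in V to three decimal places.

Au³⁺/Au is the cathode (higher E°), Cd²⁺/Cd the anode: E°cell = +1.52 − (-0.42) = +1.94 V, n = 6.
Overall: 2 Au³⁺(aq) + 3 Cd(s) → 2 Au(s) + 3 Cd²⁺(aq)
Q = [Cd²⁺]^3 / ([Au³⁺]^2); log Q = 6.151.
E = E° − (0.0592/n) log Q = +1.94 − (0.0592/6)(6.151) = +1.879 V.

+1.879 V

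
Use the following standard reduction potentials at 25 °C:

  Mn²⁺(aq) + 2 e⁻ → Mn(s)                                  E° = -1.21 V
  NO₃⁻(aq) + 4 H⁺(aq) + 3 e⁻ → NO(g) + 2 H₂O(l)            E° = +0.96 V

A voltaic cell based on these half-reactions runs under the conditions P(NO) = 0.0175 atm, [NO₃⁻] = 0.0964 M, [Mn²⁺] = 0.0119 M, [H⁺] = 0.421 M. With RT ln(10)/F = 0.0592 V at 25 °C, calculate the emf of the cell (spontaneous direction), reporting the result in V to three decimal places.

NO₃⁻/NO is the cathode (higher E°), Mn²⁺/Mn the anode: E°cell = +0.96 − (-1.21) = +2.17 V, n = 6.
Overall: 2 NO₃⁻(aq) + 8 H⁺(aq) + 3 Mn(s) → 2 NO(g) + 4 H₂O(l) + 3 Mn²⁺(aq)
Q = P(NO)^2·[Mn²⁺]^3 / ([NO₃⁻]^2·[H⁺]^8); log Q = -4.250.
E = E° − (0.0592/n) log Q = +2.17 − (0.0592/6)(-4.250) = +2.212 V.

+2.212 V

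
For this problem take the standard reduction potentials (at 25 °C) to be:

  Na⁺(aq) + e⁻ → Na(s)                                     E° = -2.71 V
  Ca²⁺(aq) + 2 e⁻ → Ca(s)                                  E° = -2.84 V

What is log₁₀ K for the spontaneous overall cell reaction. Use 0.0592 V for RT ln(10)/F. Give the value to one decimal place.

Cathode: Na⁺/Na; anode: Ca²⁺/Ca. E°cell = +0.13 V, n = 2.
log K = nE°cell / 0.0592 = (2)(+0.13) / 0.0592 = 4.4.

4.4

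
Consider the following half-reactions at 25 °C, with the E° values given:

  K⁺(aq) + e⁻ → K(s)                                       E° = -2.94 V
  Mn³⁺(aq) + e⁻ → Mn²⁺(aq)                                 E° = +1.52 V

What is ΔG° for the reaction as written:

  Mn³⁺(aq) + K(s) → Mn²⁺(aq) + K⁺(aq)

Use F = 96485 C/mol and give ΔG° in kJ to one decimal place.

As written, Mn³⁺/Mn²⁺ is reduced (cathode) and K⁺/K is oxidised (anode), so E°cell = (+1.52) − (-2.94) = +4.46 V.
Balancing electrons gives n = 1.
ΔG° = −nFE° = −(1)(96485)(+4.46) = -430,323 J = -430.3 kJ.

-430.3 kJ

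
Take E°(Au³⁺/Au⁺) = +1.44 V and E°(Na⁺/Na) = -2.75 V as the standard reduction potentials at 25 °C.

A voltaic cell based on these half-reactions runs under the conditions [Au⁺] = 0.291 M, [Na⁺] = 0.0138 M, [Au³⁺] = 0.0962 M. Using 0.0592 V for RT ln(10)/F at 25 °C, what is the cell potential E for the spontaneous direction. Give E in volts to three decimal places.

+4.286 V

Au³⁺/Au⁺ is the cathode (higher E°), Na⁺/Na the anode: E°cell = +1.44 − (-2.75) = +4.19 V, n = 2.
Overall: Au³⁺(aq) + 2 Na(s) → Au⁺(aq) + 2 Na⁺(aq)
Q = [Au⁺]·[Na⁺]^2 / ([Au³⁺]); log Q = -3.240.
E = E° − (0.0592/n) log Q = +4.19 − (0.0592/2)(-3.240) = +4.286 V.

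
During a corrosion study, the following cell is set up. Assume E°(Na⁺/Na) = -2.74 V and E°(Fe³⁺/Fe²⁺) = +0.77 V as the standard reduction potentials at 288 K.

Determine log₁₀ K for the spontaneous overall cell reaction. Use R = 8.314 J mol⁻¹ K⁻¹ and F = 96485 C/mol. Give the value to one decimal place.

Cathode: Fe³⁺/Fe²⁺; anode: Na⁺/Na. E°cell = (+0.77) − (-2.74) = +3.51 V, with n = 1.
ΔG° = −nFE° = −RT ln K, so ln K = nFE°/(RT) = (1)(96485)(+3.51) / ((8.314)(288)) = 141.437.
log₁₀ K = 141.437 / ln 10 = 61.4.

61.4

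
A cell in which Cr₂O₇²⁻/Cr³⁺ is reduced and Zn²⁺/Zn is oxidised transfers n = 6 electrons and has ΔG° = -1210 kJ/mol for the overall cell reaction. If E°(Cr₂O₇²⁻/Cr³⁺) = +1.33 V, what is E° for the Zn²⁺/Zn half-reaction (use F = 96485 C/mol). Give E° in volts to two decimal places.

-0.76 V

E°cell = −ΔG°/(nF) = −(-1210×10³)/((6)(96485)) = +2.090 V.
Since Cr₂O₇²⁻/Cr³⁺ is the cathode and Zn²⁺/Zn the anode, E°cell = E°(Cr₂O₇²⁻/Cr³⁺) − E°(Zn²⁺/Zn).
So E°(Zn²⁺/Zn) = E°(Cr₂O₇²⁻/Cr³⁺) − E°cell = (+1.33) − (+2.090) = -0.76 V.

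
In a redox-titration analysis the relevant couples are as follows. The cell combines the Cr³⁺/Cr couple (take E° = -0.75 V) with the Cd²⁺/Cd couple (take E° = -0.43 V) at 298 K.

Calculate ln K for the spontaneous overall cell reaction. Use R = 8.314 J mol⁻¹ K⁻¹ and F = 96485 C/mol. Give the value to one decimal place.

Cathode: Cd²⁺/Cd; anode: Cr³⁺/Cr. E°cell = (-0.43) − (-0.75) = +0.32 V, with n = 6.
ΔG° = −nFE° = −RT ln K, so ln K = nFE°/(RT) = (6)(96485)(+0.32) / ((8.314)(298)) = 74.771.

74.8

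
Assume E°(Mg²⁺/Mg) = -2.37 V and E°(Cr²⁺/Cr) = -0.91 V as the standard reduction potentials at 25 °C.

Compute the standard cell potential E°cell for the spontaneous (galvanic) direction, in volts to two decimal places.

+1.46 V

The Cr²⁺/Cr couple has the higher reduction potential, so it is the cathode; Mg²⁺/Mg is oxidised at the anode.
E°cell = E°(cathode) − E°(anode) = (-0.91) − (-2.37) = +1.46 V.
Since E°cell > 0, the reaction is spontaneous under standard conditions.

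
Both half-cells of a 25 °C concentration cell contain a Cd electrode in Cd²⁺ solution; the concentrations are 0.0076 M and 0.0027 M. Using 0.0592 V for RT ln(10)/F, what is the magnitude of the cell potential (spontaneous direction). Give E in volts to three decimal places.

For a concentration cell E°cell = 0. The 0.0076 M side is the cathode (reduction is favoured where [Cd²⁺] is higher).
With n = 2, E = −(0.0592/2) log([Cd²⁺]ₐₙ/[Cd²⁺]꜀ₐₜ) = −(0.0592/2) log(0.0027/0.0076) = −(0.0592/2)(-0.449) = +0.013 V.

+0.013 V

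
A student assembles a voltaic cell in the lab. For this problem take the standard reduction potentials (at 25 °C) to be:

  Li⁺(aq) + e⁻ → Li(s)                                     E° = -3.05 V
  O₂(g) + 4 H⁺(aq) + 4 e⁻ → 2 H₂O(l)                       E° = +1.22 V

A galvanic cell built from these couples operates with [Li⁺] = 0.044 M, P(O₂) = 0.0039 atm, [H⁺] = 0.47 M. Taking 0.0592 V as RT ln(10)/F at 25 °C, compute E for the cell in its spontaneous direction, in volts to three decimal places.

+4.295 V

O₂/H₂O is the cathode (higher E°), Li⁺/Li the anode: E°cell = +1.22 − (-3.05) = +4.27 V, n = 4.
Overall: O₂(g) + 4 H⁺(aq) + 4 Li(s) → 2 H₂O(l) + 4 Li⁺(aq)
Q = [Li⁺]^4 / (P(O₂)·[H⁺]^4); log Q = -1.706.
E = E° − (0.0592/n) log Q = +4.27 − (0.0592/4)(-1.706) = +4.295 V.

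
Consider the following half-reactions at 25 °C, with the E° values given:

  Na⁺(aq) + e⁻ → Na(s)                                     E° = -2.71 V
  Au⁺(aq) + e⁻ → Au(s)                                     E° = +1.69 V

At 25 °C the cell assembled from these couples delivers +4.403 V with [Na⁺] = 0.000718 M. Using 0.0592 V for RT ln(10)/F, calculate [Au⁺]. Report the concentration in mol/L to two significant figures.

Au⁺/Au is the cathode, Na⁺/Na the anode: E°cell = +4.40 V, n = 1.
Overall reaction: Au⁺(aq) + Na(s) → Au(s) + Na⁺(aq); Q = [Na⁺]^1/[Au⁺]^1.
From E = E° − (0.0592/n) log Q: log Q = (E° − E)·n/0.0592 = (+4.40 − (+4.403))·1/0.0592 = -0.0507.
So 1·log[Au⁺] = 1·log(0.000718) − log Q = -3.1439 − (-0.0507) = -3.0932; [Au⁺] = 10^(-3.0932) ≈ 0.00081 M.

0.00081 M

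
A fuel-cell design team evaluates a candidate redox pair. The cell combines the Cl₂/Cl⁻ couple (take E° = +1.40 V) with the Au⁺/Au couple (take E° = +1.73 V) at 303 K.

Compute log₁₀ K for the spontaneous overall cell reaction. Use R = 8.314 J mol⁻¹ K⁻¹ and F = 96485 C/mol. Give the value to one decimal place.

Cathode: Au⁺/Au; anode: Cl₂/Cl⁻. E°cell = (+1.73) − (+1.40) = +0.33 V, with n = 2.
ΔG° = −nFE° = −RT ln K, so ln K = nFE°/(RT) = (2)(96485)(+0.33) / ((8.314)(303)) = 25.278.
log₁₀ K = 25.278 / ln 10 = 11.0.

11.0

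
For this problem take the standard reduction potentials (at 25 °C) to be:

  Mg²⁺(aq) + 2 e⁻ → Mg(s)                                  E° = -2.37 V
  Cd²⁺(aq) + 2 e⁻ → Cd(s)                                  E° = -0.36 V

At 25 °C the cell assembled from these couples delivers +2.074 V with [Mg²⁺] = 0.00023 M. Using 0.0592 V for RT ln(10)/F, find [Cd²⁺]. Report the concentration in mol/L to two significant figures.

Cd²⁺/Cd is the cathode, Mg²⁺/Mg the anode: E°cell = +2.01 V, n = 2.
Overall reaction: Cd²⁺(aq) + Mg(s) → Cd(s) + Mg²⁺(aq); Q = [Mg²⁺]^1/[Cd²⁺]^1.
From E = E° − (0.0592/n) log Q: log Q = (E° − E)·n/0.0592 = (+2.01 − (+2.074))·2/0.0592 = -2.1622.
So 1·log[Cd²⁺] = 1·log(0.00023) − log Q = -3.6383 − (-2.1622) = -1.4761; [Cd²⁺] = 10^(-1.4761) ≈ 0.033 M.

0.033 M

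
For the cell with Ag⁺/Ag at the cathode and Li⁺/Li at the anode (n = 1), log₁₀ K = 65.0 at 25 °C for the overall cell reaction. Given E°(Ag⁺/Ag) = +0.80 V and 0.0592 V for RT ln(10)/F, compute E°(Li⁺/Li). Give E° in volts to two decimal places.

-3.05 V

E°cell = (0.0592/n)·log K = (0.0592/1)(65.0) = +3.848 V.
Since Ag⁺/Ag is the cathode and Li⁺/Li the anode, E°cell = E°(Ag⁺/Ag) − E°(Li⁺/Li).
So E°(Li⁺/Li) = E°(Ag⁺/Ag) − E°cell = (+0.80) − (+3.848) = -3.05 V.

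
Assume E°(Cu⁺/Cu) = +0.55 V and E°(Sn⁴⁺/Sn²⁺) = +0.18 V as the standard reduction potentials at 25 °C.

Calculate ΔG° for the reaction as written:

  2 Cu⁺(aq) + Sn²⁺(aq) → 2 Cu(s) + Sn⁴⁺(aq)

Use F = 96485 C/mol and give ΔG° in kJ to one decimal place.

As written, Cu⁺/Cu is reduced (cathode) and Sn⁴⁺/Sn²⁺ is oxidised (anode), so E°cell = (+0.55) − (+0.18) = +0.37 V.
Balancing electrons gives n = 2.
ΔG° = −nFE° = −(2)(96485)(+0.37) = -71,399 J = -71.4 kJ.

-71.4 kJ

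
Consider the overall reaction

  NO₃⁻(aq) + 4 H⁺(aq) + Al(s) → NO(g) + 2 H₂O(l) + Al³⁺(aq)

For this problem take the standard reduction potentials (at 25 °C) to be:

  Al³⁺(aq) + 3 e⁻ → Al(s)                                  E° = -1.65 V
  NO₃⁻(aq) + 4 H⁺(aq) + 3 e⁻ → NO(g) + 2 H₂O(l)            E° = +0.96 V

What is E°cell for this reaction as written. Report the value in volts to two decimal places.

+2.61 V

The NO₃⁻/NO couple has the higher reduction potential, so it is the cathode; Al³⁺/Al is oxidised at the anode.
E°cell = E°(cathode) − E°(anode) = (+0.96) − (-1.65) = +2.61 V.
Since E°cell > 0, the reaction is spontaneous under standard conditions.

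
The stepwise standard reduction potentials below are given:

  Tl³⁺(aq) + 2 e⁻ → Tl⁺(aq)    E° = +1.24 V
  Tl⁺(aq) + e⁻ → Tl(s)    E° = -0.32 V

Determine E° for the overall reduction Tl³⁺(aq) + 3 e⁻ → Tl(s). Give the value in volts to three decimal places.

+0.720 V

Since ΔG° = −nFE° is additive over sequential reductions, n₃E°₃ = n₁E°₁ + n₂E°₂.
E°₃ = (2×+1.24 + 1×-0.32) / 3 = (+2.160) / 3 = +0.720 V.
E° values themselves are not directly additive — weighting by electron count is essential.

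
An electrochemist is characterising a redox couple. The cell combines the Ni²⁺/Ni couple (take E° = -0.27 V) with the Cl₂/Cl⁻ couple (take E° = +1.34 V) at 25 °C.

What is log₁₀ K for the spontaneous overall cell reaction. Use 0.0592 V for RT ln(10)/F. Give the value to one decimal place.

Cathode: Cl₂/Cl⁻; anode: Ni²⁺/Ni. E°cell = +1.61 V, n = 2.
log K = nE°cell / 0.0592 = (2)(+1.61) / 0.0592 = 54.4.

54.4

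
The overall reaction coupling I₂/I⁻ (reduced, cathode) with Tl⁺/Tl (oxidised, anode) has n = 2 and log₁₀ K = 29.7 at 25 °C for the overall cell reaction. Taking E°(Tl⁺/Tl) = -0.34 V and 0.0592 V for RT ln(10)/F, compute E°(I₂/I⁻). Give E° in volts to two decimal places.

+0.54 V

E°cell = (0.0592/n)·log K = (0.0592/2)(29.7) = +0.879 V.
Since I₂/I⁻ is the cathode and Tl⁺/Tl the anode, E°cell = E°(I₂/I⁻) − E°(Tl⁺/Tl).
So E°(I₂/I⁻) = E°cell + E°(Tl⁺/Tl) = +0.879 + (-0.34) = +0.54 V.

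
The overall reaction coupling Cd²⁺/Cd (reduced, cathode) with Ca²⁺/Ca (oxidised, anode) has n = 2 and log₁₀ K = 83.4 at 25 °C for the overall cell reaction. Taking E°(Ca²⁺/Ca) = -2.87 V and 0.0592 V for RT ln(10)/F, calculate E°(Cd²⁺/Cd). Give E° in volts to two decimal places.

-0.40 V

E°cell = (0.0592/n)·log K = (0.0592/2)(83.4) = +2.469 V.
Since Cd²⁺/Cd is the cathode and Ca²⁺/Ca the anode, E°cell = E°(Cd²⁺/Cd) − E°(Ca²⁺/Ca).
So E°(Cd²⁺/Cd) = E°cell + E°(Ca²⁺/Ca) = +2.469 + (-2.87) = -0.40 V.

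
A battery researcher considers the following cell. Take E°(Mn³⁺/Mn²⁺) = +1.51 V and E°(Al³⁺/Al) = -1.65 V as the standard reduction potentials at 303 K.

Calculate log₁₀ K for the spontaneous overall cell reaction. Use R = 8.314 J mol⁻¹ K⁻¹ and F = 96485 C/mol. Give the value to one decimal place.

157.7

Cathode: Mn³⁺/Mn²⁺; anode: Al³⁺/Al. E°cell = (+1.51) − (-1.65) = +3.16 V, with n = 3.
ΔG° = −nFE° = −RT ln K, so ln K = nFE°/(RT) = (3)(96485)(+3.16) / ((8.314)(303)) = 363.091.
log₁₀ K = 363.091 / ln 10 = 157.7.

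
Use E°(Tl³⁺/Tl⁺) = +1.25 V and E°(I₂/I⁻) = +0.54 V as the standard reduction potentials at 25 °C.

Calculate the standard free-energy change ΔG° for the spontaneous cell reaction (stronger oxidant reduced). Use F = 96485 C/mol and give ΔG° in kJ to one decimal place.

Tl³⁺/Tl⁺ (E° = +1.25 V) is the cathode; I₂/I⁻ (E° = +0.54 V) is the anode, so E°cell = +0.71 V.
Balancing electrons gives n = 2 (lcm of 2 and 2).
ΔG° = −nFE° = −(2)(96485)(+0.71) = -137,009 J = -137.0 kJ.

-137.0 kJ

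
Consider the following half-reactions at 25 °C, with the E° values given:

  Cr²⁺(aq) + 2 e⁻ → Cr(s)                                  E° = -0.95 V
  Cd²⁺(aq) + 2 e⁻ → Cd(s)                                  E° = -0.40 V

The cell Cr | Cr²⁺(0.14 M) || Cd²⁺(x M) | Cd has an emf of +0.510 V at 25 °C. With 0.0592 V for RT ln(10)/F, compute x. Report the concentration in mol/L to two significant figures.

0.0062 M

Cd²⁺/Cd is the cathode, Cr²⁺/Cr the anode: E°cell = +0.55 V, n = 2.
Overall reaction: Cd²⁺(aq) + Cr(s) → Cd(s) + Cr²⁺(aq); Q = [Cr²⁺]^1/[Cd²⁺]^1.
From E = E° − (0.0592/n) log Q: log Q = (E° − E)·n/0.0592 = (+0.55 − (+0.510))·2/0.0592 = 1.3514.
So 1·log[Cd²⁺] = 1·log(0.14) − log Q = -0.8539 − (1.3514) = -2.2053; [Cd²⁺] = 10^(-2.2053) ≈ 0.0062 M.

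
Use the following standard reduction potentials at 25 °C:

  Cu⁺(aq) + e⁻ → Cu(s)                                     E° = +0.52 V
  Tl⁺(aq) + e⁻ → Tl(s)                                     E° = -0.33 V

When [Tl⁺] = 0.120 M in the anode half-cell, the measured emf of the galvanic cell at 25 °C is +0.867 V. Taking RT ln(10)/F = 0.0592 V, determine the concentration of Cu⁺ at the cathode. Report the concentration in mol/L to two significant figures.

0.23 M

Cu⁺/Cu is the cathode, Tl⁺/Tl the anode: E°cell = +0.85 V, n = 1.
Overall reaction: Cu⁺(aq) + Tl(s) → Cu(s) + Tl⁺(aq); Q = [Tl⁺]^1/[Cu⁺]^1.
From E = E° − (0.0592/n) log Q: log Q = (E° − E)·n/0.0592 = (+0.85 − (+0.867))·1/0.0592 = -0.2872.
So 1·log[Cu⁺] = 1·log(0.12) − log Q = -0.9208 − (-0.2872) = -0.6336; [Cu⁺] = 10^(-0.6336) ≈ 0.23 M.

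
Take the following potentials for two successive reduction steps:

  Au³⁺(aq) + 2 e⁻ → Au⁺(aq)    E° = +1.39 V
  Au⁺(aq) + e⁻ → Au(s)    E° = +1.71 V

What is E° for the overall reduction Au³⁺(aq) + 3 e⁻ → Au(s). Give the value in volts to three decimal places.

Adding the free-energy changes (−nFE°) of the two steps gives −n₃FE°₃ = −n₁FE°₁ − n₂FE°₂.
E°₃ = (2×+1.39 + 1×+1.71) / 3 = (+4.490) / 3 = +1.497 V.

+1.497 V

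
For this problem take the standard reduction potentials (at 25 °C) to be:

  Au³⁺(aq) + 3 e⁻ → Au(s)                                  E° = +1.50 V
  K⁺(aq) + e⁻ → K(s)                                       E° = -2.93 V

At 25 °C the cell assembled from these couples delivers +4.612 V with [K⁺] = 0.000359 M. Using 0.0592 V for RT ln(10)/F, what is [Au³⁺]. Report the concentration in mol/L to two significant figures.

Au³⁺/Au is the cathode, K⁺/K the anode: E°cell = +4.43 V, n = 3.
Overall reaction: Au³⁺(aq) + 3 K(s) → Au(s) + 3 K⁺(aq); Q = [K⁺]^3/[Au³⁺]^1.
From E = E° − (0.0592/n) log Q: log Q = (E° − E)·n/0.0592 = (+4.43 − (+4.612))·3/0.0592 = -9.2230.
So 1·log[Au³⁺] = 3·log(0.000359) − log Q = -10.3347 − (-9.2230) = -1.1117; [Au³⁺] = 10^(-1.1117) ≈ 0.077 M.

0.077 M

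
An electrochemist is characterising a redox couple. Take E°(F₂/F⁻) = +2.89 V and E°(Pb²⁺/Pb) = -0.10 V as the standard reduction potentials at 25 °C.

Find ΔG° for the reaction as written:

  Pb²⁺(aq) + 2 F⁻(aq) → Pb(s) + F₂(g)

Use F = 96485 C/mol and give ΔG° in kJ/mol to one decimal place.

+577.0 kJ/mol

As written, Pb²⁺/Pb is reduced (cathode) and F₂/F⁻ is oxidised (anode), so E°cell = (-0.10) − (+2.89) = -2.99 V.
Balancing electrons gives n = 2.
ΔG° = −nFE° = −(2)(96485)(-2.99) = 576,980 J = +577.0 kJ/mol.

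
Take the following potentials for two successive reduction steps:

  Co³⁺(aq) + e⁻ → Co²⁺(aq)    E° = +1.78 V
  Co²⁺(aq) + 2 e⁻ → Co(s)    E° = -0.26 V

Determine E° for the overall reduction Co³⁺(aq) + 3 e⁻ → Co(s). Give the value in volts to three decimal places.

Adding the free-energy changes (−nFE°) of the two steps gives −n₃FE°₃ = −n₁FE°₁ − n₂FE°₂.
E°₃ = (1×+1.78 + 2×-0.26) / 3 = (+1.260) / 3 = +0.420 V.

+0.420 V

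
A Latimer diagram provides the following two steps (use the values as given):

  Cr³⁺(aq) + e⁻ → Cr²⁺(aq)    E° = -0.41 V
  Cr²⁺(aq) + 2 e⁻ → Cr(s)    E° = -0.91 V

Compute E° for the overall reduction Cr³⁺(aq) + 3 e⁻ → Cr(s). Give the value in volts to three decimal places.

-0.743 V

Standard free energies of sequential steps add: ΔG°₃ = ΔG°₁ + ΔG°₂, so n₃E°₃ = n₁E°₁ + n₂E°₂.
E°₃ = (1×-0.41 + 2×-0.91) / 3 = (-2.230) / 3 = -0.743 V.
E° values themselves are not directly additive — weighting by electron count is essential.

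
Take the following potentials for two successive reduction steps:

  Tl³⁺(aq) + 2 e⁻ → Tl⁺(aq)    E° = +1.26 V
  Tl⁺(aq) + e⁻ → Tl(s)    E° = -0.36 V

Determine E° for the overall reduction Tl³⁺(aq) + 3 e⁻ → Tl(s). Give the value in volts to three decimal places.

+0.720 V

Adding the free-energy changes (−nFE°) of the two steps gives −n₃FE°₃ = −n₁FE°₁ − n₂FE°₂.
E°₃ = (2×+1.26 + 1×-0.36) / 3 = (+2.160) / 3 = +0.720 V.
Simply averaging or adding the two E° values would be wrong; the electron-weighted sum is required.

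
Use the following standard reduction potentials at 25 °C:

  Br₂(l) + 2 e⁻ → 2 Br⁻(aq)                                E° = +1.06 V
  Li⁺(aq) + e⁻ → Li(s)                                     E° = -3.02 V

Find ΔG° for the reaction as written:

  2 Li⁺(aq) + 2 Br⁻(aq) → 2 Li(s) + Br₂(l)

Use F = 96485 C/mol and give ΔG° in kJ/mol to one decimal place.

+787.3 kJ/mol

As written, Li⁺/Li is reduced (cathode) and Br₂/Br⁻ is oxidised (anode), so E°cell = (-3.02) − (+1.06) = -4.08 V.
Balancing electrons gives n = 2.
ΔG° = −nFE° = −(2)(96485)(-4.08) = 787,318 J = +787.3 kJ/mol.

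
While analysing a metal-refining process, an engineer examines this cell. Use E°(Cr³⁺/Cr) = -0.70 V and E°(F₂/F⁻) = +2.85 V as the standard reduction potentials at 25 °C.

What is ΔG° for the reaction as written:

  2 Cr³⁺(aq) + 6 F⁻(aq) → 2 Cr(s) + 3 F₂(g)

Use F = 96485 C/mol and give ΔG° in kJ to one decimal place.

As written, Cr³⁺/Cr is reduced (cathode) and F₂/F⁻ is oxidised (anode), so E°cell = (-0.70) − (+2.85) = -3.55 V.
Balancing electrons gives n = 6.
ΔG° = −nFE° = −(6)(96485)(-3.55) = 2,055,130 J = +2055.1 kJ.

+2055.1 kJ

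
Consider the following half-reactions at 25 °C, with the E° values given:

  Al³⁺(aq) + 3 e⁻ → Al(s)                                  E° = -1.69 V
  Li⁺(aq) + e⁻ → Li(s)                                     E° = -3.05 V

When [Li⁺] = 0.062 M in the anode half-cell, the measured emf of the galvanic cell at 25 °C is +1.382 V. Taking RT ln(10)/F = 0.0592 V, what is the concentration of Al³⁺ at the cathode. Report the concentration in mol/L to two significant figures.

Al³⁺/Al is the cathode, Li⁺/Li the anode: E°cell = +1.36 V, n = 3.
Overall reaction: Al³⁺(aq) + 3 Li(s) → Al(s) + 3 Li⁺(aq); Q = [Li⁺]^3/[Al³⁺]^1.
From E = E° − (0.0592/n) log Q: log Q = (E° − E)·n/0.0592 = (+1.36 − (+1.382))·3/0.0592 = -1.1149.
So 1·log[Al³⁺] = 3·log(0.062) − log Q = -3.6228 − (-1.1149) = -2.5079; [Al³⁺] = 10^(-2.5079) ≈ 0.0031 M.

0.0031 M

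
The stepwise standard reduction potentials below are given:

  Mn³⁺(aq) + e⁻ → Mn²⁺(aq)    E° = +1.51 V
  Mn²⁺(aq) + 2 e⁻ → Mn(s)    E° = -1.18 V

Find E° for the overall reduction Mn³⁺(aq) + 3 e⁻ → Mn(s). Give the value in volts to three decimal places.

-0.283 V

Adding the free-energy changes (−nFE°) of the two steps gives −n₃FE°₃ = −n₁FE°₁ − n₂FE°₂.
E°₃ = (1×+1.51 + 2×-1.18) / 3 = (-0.850) / 3 = -0.283 V.
E° values themselves are not directly additive — weighting by electron count is essential.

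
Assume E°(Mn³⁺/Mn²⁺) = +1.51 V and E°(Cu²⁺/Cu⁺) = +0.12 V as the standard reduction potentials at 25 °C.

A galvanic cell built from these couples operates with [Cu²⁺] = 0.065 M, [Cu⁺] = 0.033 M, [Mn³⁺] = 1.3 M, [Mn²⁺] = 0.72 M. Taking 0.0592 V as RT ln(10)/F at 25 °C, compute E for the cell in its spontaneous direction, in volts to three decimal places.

+1.388 V

Mn³⁺/Mn²⁺ is the cathode (higher E°), Cu²⁺/Cu⁺ the anode: E°cell = +1.51 − (+0.12) = +1.39 V, n = 1.
Overall: Mn³⁺(aq) + Cu⁺(aq) → Mn²⁺(aq) + Cu²⁺(aq)
Q = [Mn²⁺]·[Cu²⁺] / ([Mn³⁺]·[Cu⁺]); log Q = 0.038.
E = E° − (0.0592/n) log Q = +1.39 − (0.0592/1)(0.038) = +1.388 V.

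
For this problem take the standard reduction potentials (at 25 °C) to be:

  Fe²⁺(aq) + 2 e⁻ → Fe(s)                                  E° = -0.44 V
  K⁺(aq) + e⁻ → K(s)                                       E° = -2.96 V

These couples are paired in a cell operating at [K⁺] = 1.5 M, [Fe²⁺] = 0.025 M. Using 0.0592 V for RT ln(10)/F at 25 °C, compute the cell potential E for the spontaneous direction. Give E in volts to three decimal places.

Fe²⁺/Fe is the cathode (higher E°), K⁺/K the anode: E°cell = -0.44 − (-2.96) = +2.52 V, n = 2.
Overall: Fe²⁺(aq) + 2 K(s) → Fe(s) + 2 K⁺(aq)
Q = [K⁺]^2 / ([Fe²⁺]); log Q = 1.954.
E = E° − (0.0592/n) log Q = +2.52 − (0.0592/2)(1.954) = +2.462 V.

+2.462 V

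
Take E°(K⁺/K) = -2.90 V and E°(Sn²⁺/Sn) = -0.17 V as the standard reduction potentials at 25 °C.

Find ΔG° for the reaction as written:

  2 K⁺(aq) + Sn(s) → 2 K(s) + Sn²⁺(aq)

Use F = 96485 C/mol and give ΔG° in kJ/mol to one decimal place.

+526.8 kJ/mol

As written, K⁺/K is reduced (cathode) and Sn²⁺/Sn is oxidised (anode), so E°cell = (-2.90) − (-0.17) = -2.73 V.
Balancing electrons gives n = 2.
ΔG° = −nFE° = −(2)(96485)(-2.73) = 526,808 J = +526.8 kJ/mol.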